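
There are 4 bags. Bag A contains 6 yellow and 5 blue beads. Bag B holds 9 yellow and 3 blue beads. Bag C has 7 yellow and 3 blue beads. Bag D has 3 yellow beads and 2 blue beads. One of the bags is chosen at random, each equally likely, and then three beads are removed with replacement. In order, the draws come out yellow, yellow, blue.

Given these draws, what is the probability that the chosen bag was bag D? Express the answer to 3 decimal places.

0.254

Compute the likelihood of the observed sequence for each case: P(data | bag A) = (6/11)(6/11)(5/11) = 0.13524; P(data | bag B) = (9/12)(9/12)(3/12) = 0.14062; P(data | bag C) = (7/10)(7/10)(3/10) = 0.147; P(data | bag D) = (3/5)(3/5)(2/5) = 0.144.
The prior-weighted likelihoods are 1/4 · 0.13524 = 0.033809, 1/4 · 0.14062 = 0.035156, 1/4 · 0.147 = 0.03675, 1/4 · 0.144 = 0.036; with total 0.14172.
So P(bag D | data) = (0.036) / (0.14172) = 0.25403.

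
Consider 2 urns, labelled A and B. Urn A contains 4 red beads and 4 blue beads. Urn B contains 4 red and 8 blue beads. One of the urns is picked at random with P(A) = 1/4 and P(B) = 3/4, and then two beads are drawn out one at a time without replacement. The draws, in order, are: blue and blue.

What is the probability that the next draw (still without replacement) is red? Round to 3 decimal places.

Compute the likelihood of the observed sequence for each case: P(data | urn A) = (4/8)(3/7) = 3/14; P(data | urn B) = (8/12)(7/11) = 14/33.
The prior-weighted likelihoods are 1/4 · 3/14 = 3/56, 3/4 · 14/33 = 7/22; summing to 229/616.
Normalising, the posterior is P(urn A | data) = 0.1441, P(urn B | data) = 0.8559.
The predictive probability is P(red next | data) = (2/3)(0.1441) + (2/5)(0.8559) = 0.43843.

0.438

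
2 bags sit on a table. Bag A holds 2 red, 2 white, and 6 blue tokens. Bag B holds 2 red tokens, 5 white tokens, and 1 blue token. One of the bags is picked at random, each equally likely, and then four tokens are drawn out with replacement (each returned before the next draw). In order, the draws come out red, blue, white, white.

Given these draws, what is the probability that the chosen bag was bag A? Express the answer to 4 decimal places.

0.2822

The likelihood of the observed sequence under each hypothesis: P(data | bag A) = (2/10)(6/10)(2/10)(2/10) = 0.0048; P(data | bag B) = (2/8)(1/8)(5/8)(5/8) = 0.012207.
Weighting by the prior gives 1/2 · 0.0048 = 0.0024, 1/2 · 0.012207 = 0.0061035; summing to 0.0085035.
So P(bag A | data) = (0.0024) / (0.0085035) = 0.28224.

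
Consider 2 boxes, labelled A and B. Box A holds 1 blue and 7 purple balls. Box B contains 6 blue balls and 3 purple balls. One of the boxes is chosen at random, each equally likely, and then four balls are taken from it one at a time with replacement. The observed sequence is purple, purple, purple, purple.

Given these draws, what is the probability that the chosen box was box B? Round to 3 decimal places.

For each hypothesis, P(data | H) works out to: P(data | box A) = (7/8)(7/8)(7/8)(7/8) = 0.58618; P(data | box B) = (3/9)(3/9)(3/9)(3/9) = 0.012346.
The prior-weighted likelihoods are 1/2 · 0.58618 = 0.29309, 1/2 · 0.012346 = 0.0061728; summing to 0.29926.
So P(box B | data) = (0.0061728) / (0.29926) = 0.020627.

0.021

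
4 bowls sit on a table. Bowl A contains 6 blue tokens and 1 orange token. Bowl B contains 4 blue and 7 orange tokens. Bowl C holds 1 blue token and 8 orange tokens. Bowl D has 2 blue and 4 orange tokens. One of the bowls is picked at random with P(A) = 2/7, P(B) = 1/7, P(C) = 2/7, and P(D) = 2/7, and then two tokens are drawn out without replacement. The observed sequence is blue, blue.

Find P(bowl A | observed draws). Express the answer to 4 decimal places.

The likelihood of the observed sequence under each hypothesis: P(data | bowl A) = (6/7)(5/6) = 0.71429; P(data | bowl B) = (4/11)(3/10) = 0.10909; P(data | bowl C) = (1/9)(0/8) = 0; P(data | bowl D) = (2/6)(1/5) = 0.066667.
The prior-weighted likelihoods are 2/7 · 0.71429 = 0.20408, 1/7 · 0.10909 = 0.015584, 2/7 · 0 = 0, 2/7 · 0.066667 = 0.019048; summing to 0.23871.
By Bayes' rule, P(bowl A | data) = (0.20408) / (0.23871) = 0.85492.

0.8549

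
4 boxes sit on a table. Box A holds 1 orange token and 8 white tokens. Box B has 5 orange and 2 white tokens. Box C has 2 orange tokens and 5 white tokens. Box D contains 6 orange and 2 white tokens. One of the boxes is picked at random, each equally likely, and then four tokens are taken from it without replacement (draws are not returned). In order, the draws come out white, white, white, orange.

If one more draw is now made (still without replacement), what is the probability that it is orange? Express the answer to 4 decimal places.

Under each hypothesis, the probability of the observed sequence is: P(data | box A) = (8/9)(7/8)(6/7)(1/6) = 1/9; P(data | box B) = (2/7)(1/6)(0/5) = 0; P(data | box C) = (5/7)(4/6)(3/5)(2/4) = 1/7; P(data | box D) = (2/8)(1/7)(0/6) = 0.
The prior-weighted likelihoods are 1/4 · 1/9 = 1/36, 1/4 · 0 = 0, 1/4 · 1/7 = 1/28, 1/4 · 0 = 0; these sum to 4/63.
The posterior is then P(box A | data) = 7/16, P(box B | data) = 0, P(box C | data) = 9/16, P(box D | data) = 0.
So P(orange next | data) = Σ P(orange next | H) P(H | data) = (0)(7/16) + (1/3)(9/16) = 3/16.

0.1875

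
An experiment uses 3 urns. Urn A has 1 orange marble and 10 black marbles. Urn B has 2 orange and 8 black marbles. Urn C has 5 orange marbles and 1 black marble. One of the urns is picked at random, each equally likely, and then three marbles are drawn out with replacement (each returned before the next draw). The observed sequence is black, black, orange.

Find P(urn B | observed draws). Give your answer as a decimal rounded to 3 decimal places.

The likelihood of the observed sequence under each hypothesis: P(data | urn A) = (10/11)(10/11)(1/11) = 0.075131; P(data | urn B) = (8/10)(8/10)(2/10) = 0.128; P(data | urn C) = (1/6)(1/6)(5/6) = 0.023148.
Multiplying each by its prior: 1/3 · 0.075131 = 0.025044, 1/3 · 0.128 = 0.042667, 1/3 · 0.023148 = 0.007716; with total 0.075427.
By Bayes' rule, P(urn B | data) = (0.042667) / (0.075427) = 0.56567.

0.566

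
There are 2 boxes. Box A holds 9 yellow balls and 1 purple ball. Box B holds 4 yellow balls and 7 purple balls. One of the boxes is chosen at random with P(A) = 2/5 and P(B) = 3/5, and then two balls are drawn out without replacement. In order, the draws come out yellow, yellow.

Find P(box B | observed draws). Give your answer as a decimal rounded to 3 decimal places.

Compute the likelihood of the observed sequence for each case: P(data | box A) = (9/10)(8/9) = 4/5; P(data | box B) = (4/11)(3/10) = 6/55.
Multiplying each by its prior: 2/5 · 4/5 = 8/25, 3/5 · 6/55 = 18/275; with total 106/275.
By Bayes' rule, P(box B | data) = (18/275) / (106/275) = 9/53.

0.170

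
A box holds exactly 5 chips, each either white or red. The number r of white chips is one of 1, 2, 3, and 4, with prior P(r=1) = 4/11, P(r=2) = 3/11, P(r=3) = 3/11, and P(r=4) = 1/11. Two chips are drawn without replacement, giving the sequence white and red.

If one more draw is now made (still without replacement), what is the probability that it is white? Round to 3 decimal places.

0.393

The likelihood of the observed sequence under each hypothesis: P(data | r = 1) = (1/5)(4/4) = 1/5; P(data | r = 2) = (2/5)(3/4) = 3/10; P(data | r = 3) = (3/5)(2/4) = 3/10; P(data | r = 4) = (4/5)(1/4) = 1/5.
The prior-weighted likelihoods are 4/11 · 1/5 = 4/55, 3/11 · 3/10 = 9/110, 3/11 · 3/10 = 9/110, 1/11 · 1/5 = 1/55; summing to 14/55.
Normalising, the posterior is P(r = 1 | data) = 2/7, P(r = 2 | data) = 9/28, P(r = 3 | data) = 9/28, P(r = 4 | data) = 1/14.
So P(white next | data) = Σ P(white next | H) P(H | data) = (0)(2/7) + (1/3)(9/28) + (2/3)(9/28) + (1)(1/14) = 11/28.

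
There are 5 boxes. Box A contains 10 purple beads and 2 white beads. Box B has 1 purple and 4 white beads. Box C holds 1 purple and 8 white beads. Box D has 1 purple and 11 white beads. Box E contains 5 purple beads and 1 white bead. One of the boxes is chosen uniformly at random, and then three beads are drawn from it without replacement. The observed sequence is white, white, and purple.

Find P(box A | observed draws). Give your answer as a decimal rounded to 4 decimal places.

Under each hypothesis, the probability of the observed sequence is: P(data | box A) = (2/12)(1/11)(10/10) = 0.015152; P(data | box B) = (4/5)(3/4)(1/3) = 0.2; P(data | box C) = (8/9)(7/8)(1/7) = 0.11111; P(data | box D) = (11/12)(10/11)(1/10) = 0.083333; P(data | box E) = (1/6)(0/5) = 0.
Weighting by the prior gives 1/5 · 0.015152 = 0.0030303, 1/5 · 0.2 = 0.04, 1/5 · 0.11111 = 0.022222, 1/5 · 0.083333 = 0.016667, 1/5 · 0 = 0; summing to 0.081919.
By Bayes' rule, P(box A | data) = (0.0030303) / (0.081919) = 0.036991.

0.0370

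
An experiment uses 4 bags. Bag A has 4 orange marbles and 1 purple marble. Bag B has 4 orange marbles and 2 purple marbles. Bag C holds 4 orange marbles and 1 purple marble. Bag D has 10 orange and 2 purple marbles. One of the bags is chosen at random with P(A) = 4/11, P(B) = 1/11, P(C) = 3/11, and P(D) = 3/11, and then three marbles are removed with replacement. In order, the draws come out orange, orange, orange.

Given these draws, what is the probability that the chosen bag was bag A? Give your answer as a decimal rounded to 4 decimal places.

Under each hypothesis, the probability of the observed sequence is: P(data | bag A) = (4/5)(4/5)(4/5) = 0.512; P(data | bag B) = (4/6)(4/6)(4/6) = 0.2963; P(data | bag C) = (4/5)(4/5)(4/5) = 0.512; P(data | bag D) = (10/12)(10/12)(10/12) = 0.5787.
Multiplying each by its prior: 4/11 · 0.512 = 0.18618, 1/11 · 0.2963 = 0.026936, 3/11 · 0.512 = 0.13964, 3/11 · 0.5787 = 0.15783; summing to 0.51058.
By Bayes' rule, P(bag A | data) = (0.18618) / (0.51058) = 0.36465.

0.3646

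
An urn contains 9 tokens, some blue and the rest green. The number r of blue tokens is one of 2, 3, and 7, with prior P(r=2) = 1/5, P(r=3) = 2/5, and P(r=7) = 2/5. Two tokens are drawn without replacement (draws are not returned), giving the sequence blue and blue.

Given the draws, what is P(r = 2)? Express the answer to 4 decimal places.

For each hypothesis, P(data | H) works out to: P(data | r = 2) = (2/9)(1/8) = 1/36; P(data | r = 3) = (3/9)(2/8) = 1/12; P(data | r = 7) = (7/9)(6/8) = 7/12.
Multiplying each by its prior: 1/5 · 1/36 = 1/180, 2/5 · 1/12 = 1/30, 2/5 · 7/12 = 7/30; these sum to 49/180.
By Bayes' rule, P(r = 2 | data) = (1/180) / (49/180) = 1/49.

0.0204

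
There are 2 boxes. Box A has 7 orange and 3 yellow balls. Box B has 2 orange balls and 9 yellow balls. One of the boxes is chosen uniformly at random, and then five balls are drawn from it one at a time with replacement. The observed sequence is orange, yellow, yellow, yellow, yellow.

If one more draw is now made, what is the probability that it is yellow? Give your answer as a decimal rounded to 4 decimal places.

0.7845

Compute the likelihood of the observed sequence for each case: P(data | box A) = (7/10)(3/10)(3/10)(3/10)(3/10) = 0.00567; P(data | box B) = (2/11)(9/11)(9/11)(9/11)(9/11) = 0.081477.
Multiplying each by its prior: 1/2 · 0.00567 = 0.002835, 1/2 · 0.081477 = 0.040739; summing to 0.043574.
The posterior is then P(box A | data) = 0.065062, P(box B | data) = 0.93494.
The predictive probability is P(yellow next | data) = (3/10)(0.065062) + (9/11)(0.93494) = 0.78447.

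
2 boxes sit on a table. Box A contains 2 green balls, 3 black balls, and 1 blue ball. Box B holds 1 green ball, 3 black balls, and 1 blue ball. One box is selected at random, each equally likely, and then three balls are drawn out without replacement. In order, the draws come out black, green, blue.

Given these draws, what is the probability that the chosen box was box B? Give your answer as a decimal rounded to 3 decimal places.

0.500

For each hypothesis, P(data | H) works out to: P(data | box A) = (3/6)(2/5)(1/4) = 1/20; P(data | box B) = (3/5)(1/4)(1/3) = 1/20.
Weighting by the prior gives 1/2 · 1/20 = 1/40, 1/2 · 1/20 = 1/40; with total 1/20.
So P(box B | data) = (1/40) / (1/20) = 1/2.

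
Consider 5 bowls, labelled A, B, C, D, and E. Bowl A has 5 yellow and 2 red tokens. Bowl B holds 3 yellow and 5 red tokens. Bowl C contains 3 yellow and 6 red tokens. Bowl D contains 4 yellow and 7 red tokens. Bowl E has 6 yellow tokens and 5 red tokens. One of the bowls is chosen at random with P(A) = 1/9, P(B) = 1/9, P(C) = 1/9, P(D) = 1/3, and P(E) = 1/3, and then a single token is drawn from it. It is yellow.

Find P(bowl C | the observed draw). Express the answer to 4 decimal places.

Compute the likelihood of this draw for each case: P(data | bowl A) = (5/7) = 0.71429; P(data | bowl B) = (3/8) = 0.375; P(data | bowl C) = (3/9) = 0.33333; P(data | bowl D) = (4/11) = 0.36364; P(data | bowl E) = (6/11) = 0.54545.
The prior-weighted likelihoods are 1/9 · 0.71429 = 0.079365, 1/9 · 0.375 = 0.041667, 1/9 · 0.33333 = 0.037037, 1/3 · 0.36364 = 0.12121, 1/3 · 0.54545 = 0.18182; these sum to 0.4611.
So P(bowl C | data) = (0.037037) / (0.4611) = 0.080323.

0.0803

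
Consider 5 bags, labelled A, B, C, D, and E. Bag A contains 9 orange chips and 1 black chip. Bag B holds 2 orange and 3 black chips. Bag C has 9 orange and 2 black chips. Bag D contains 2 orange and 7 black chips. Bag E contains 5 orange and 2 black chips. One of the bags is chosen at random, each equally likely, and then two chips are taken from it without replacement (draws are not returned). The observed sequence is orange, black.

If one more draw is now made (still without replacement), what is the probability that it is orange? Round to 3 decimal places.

0.566

Compute the likelihood of the observed sequence for each case: P(data | bag A) = (9/10)(1/9) = 0.1; P(data | bag B) = (2/5)(3/4) = 0.3; P(data | bag C) = (9/11)(2/10) = 0.16364; P(data | bag D) = (2/9)(7/8) = 0.19444; P(data | bag E) = (5/7)(2/6) = 0.2381.
Multiplying each by its prior: 1/5 · 0.1 = 0.02, 1/5 · 0.3 = 0.06, 1/5 · 0.16364 = 0.032727, 1/5 · 0.19444 = 0.038889, 1/5 · 0.2381 = 0.047619; summing to 0.19924.
The posterior is then P(bag A | data) = 0.10038, P(bag B | data) = 0.30115, P(bag C | data) = 0.16426, P(bag D | data) = 0.19519, P(bag E | data) = 0.23901.
Averaging over the posterior, P(orange next | data) = (1)(0.10038) + (1/3)(0.30115) + (8/9)(0.16426) + (1/7)(0.19519) + (4/5)(0.23901) = 0.56587.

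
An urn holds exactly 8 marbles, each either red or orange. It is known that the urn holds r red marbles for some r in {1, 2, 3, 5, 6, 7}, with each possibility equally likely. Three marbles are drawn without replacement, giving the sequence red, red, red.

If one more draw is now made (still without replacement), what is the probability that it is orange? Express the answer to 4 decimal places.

Compute the likelihood of the observed sequence for each case: P(data | r = 1) = (1/8)(0/7) = 0; P(data | r = 2) = (2/8)(1/7)(0/6) = 0; P(data | r = 3) = (3/8)(2/7)(1/6) = 1/56; P(data | r = 5) = (5/8)(4/7)(3/6) = 5/28; P(data | r = 6) = (6/8)(5/7)(4/6) = 5/14; P(data | r = 7) = (7/8)(6/7)(5/6) = 5/8.
Multiplying each by its prior: 1/6 · 0 = 0, 1/6 · 0 = 0, 1/6 · 1/56 = 1/336, 1/6 · 5/28 = 5/168, 1/6 · 5/14 = 5/84, 1/6 · 5/8 = 5/48; summing to 11/56.
Dividing through by the total gives posterior P(r = 1 | data) = 0, P(r = 2 | data) = 0, P(r = 3 | data) = 1/66, P(r = 5 | data) = 5/33, P(r = 6 | data) = 10/33, P(r = 7 | data) = 35/66.
Averaging over the posterior, P(orange next | data) = (1)(1/66) + (3/5)(5/33) + (2/5)(10/33) + (1/5)(35/66) = 1/3.

0.3333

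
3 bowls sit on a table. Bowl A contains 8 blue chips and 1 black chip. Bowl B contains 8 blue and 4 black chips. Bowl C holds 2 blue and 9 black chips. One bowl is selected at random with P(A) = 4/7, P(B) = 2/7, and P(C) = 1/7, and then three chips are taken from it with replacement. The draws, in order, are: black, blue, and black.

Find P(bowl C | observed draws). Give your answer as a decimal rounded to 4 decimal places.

Compute the likelihood of the observed sequence for each case: P(data | bowl A) = (1/9)(8/9)(1/9) = 0.010974; P(data | bowl B) = (4/12)(8/12)(4/12) = 0.074074; P(data | bowl C) = (9/11)(2/11)(9/11) = 0.12171.
Multiplying each by its prior: 4/7 · 0.010974 = 0.0062708, 2/7 · 0.074074 = 0.021164, 1/7 · 0.12171 = 0.017388; summing to 0.044822.
Therefore the posterior P(bowl C | data) = (0.017388) / (0.044822) = 0.38792.

0.3879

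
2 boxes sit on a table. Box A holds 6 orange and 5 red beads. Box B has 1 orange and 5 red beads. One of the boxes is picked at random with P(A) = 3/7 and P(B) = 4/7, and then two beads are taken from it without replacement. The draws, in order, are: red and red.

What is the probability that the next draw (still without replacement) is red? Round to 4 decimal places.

For each hypothesis, P(data | H) works out to: P(data | box A) = (5/11)(4/10) = 2/11; P(data | box B) = (5/6)(4/5) = 2/3.
Multiplying each by its prior: 3/7 · 2/11 = 6/77, 4/7 · 2/3 = 8/21; with total 106/231.
Dividing through by the total gives posterior P(box A | data) = 9/53, P(box B | data) = 44/53.
Averaging over the posterior, P(red next | data) = (1/3)(9/53) + (3/4)(44/53) = 36/53.

0.6792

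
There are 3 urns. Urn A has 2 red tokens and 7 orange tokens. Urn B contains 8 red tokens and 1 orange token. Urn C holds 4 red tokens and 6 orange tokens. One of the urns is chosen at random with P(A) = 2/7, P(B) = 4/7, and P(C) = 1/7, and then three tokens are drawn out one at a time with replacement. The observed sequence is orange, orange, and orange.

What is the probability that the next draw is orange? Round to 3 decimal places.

Under each hypothesis, the probability of the observed sequence is: P(data | urn A) = (7/9)(7/9)(7/9) = 0.47051; P(data | urn B) = (1/9)(1/9)(1/9) = 0.0013717; P(data | urn C) = (6/10)(6/10)(6/10) = 0.216.
Weighting by the prior gives 2/7 · 0.47051 = 0.13443, 4/7 · 0.0013717 = 0.00078385, 1/7 · 0.216 = 0.030857; these sum to 0.16607.
Normalising, the posterior is P(urn A | data) = 0.80947, P(urn B | data) = 0.00472, P(urn C | data) = 0.18581.
The predictive probability is P(orange next | data) = (7/9)(0.80947) + (1/9)(0.00472) + (3/5)(0.18581) = 0.7416.

0.742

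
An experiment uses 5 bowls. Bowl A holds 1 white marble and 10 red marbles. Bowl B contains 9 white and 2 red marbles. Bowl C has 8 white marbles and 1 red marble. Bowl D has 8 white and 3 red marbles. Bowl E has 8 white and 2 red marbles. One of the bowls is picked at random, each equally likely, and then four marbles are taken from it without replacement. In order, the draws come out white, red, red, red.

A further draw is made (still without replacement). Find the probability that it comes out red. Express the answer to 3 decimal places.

0.938

Compute the likelihood of the observed sequence for each case: P(data | bowl A) = (1/11)(10/10)(9/9)(8/8) = 1/11; P(data | bowl B) = (9/11)(2/10)(1/9)(0/8) = 0; P(data | bowl C) = (8/9)(1/8)(0/7) = 0; P(data | bowl D) = (8/11)(3/10)(2/9)(1/8) = 1/165; P(data | bowl E) = (8/10)(2/9)(1/8)(0/7) = 0.
Weighting by the prior gives 1/5 · 1/11 = 1/55, 1/5 · 0 = 0, 1/5 · 0 = 0, 1/5 · 1/165 = 1/825, 1/5 · 0 = 0; these sum to 16/825.
Normalising, the posterior is P(bowl A | data) = 15/16, P(bowl B | data) = 0, P(bowl C | data) = 0, P(bowl D | data) = 1/16, P(bowl E | data) = 0.
Averaging over the posterior, P(red next | data) = (1)(15/16) + (0)(1/16) = 15/16.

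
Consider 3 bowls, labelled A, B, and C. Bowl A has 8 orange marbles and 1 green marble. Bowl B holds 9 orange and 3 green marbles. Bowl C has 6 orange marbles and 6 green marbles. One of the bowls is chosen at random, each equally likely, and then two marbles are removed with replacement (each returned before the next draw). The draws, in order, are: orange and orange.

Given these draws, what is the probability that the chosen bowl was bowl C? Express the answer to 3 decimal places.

0.156

Under each hypothesis, the probability of the observed sequence is: P(data | bowl A) = (8/9)(8/9) = 0.79012; P(data | bowl B) = (9/12)(9/12) = 0.5625; P(data | bowl C) = (6/12)(6/12) = 0.25.
The prior-weighted likelihoods are 1/3 · 0.79012 = 0.26337, 1/3 · 0.5625 = 0.1875, 1/3 · 0.25 = 0.083333; with total 0.53421.
Hence P(bowl C | data) = (0.083333) / (0.53421) = 0.15599.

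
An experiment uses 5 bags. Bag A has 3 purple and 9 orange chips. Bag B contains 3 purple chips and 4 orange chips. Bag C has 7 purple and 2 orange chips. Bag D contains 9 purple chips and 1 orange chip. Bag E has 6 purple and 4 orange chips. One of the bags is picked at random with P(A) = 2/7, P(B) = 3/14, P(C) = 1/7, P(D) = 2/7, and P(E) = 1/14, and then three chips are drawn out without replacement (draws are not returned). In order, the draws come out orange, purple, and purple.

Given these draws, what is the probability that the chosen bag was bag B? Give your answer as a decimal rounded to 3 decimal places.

0.244

For each hypothesis, P(data | H) works out to: P(data | bag A) = (9/12)(3/11)(2/10) = 0.040909; P(data | bag B) = (4/7)(3/6)(2/5) = 0.11429; P(data | bag C) = (2/9)(7/8)(6/7) = 0.16667; P(data | bag D) = (1/10)(9/9)(8/8) = 0.1; P(data | bag E) = (4/10)(6/9)(5/8) = 0.16667.
Multiplying each by its prior: 2/7 · 0.040909 = 0.011688, 3/14 · 0.11429 = 0.02449, 1/7 · 0.16667 = 0.02381, 2/7 · 0.1 = 0.028571, 1/14 · 0.16667 = 0.011905; summing to 0.10046.
Therefore the posterior P(bag B | data) = (0.02449) / (0.10046) = 0.24377.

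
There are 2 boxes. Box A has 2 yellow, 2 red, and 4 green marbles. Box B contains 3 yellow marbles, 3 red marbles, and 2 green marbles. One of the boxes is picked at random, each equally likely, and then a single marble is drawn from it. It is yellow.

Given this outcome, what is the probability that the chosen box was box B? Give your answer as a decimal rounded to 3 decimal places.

0.600

For each hypothesis, P(data | H) works out to: P(data | box A) = (2/8) = 1/4; P(data | box B) = (3/8) = 3/8.
Weighting by the prior gives 1/2 · 1/4 = 1/8, 1/2 · 3/8 = 3/16; with total 5/16.
So P(box B | data) = (3/16) / (5/16) = 3/5.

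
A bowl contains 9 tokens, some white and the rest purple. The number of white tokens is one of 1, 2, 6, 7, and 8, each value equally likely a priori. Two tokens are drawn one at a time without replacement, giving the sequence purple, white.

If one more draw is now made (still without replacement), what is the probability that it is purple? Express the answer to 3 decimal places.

0.438

Under each hypothesis, the probability of the observed sequence is: P(data | r = 1) = (8/9)(1/8) = 1/9; P(data | r = 2) = (7/9)(2/8) = 7/36; P(data | r = 6) = (3/9)(6/8) = 1/4; P(data | r = 7) = (2/9)(7/8) = 7/36; P(data | r = 8) = (1/9)(8/8) = 1/9.
The prior-weighted likelihoods are 1/5 · 1/9 = 1/45, 1/5 · 7/36 = 7/180, 1/5 · 1/4 = 1/20, 1/5 · 7/36 = 7/180, 1/5 · 1/9 = 1/45; these sum to 31/180.
Normalising, the posterior is P(r = 1 | data) = 4/31, P(r = 2 | data) = 7/31, P(r = 6 | data) = 9/31, P(r = 7 | data) = 7/31, P(r = 8 | data) = 4/31.
So P(purple next | data) = Σ P(purple next | H) P(H | data) = (1)(4/31) + (6/7)(7/31) + (2/7)(9/31) + (1/7)(7/31) + (0)(4/31) = 95/217.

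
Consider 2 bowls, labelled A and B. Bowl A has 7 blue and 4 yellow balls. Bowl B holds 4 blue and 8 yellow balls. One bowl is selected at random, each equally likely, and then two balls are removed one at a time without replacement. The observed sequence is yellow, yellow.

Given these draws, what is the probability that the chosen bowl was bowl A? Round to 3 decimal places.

For each hypothesis, P(data | H) works out to: P(data | bowl A) = (4/11)(3/10) = 6/55; P(data | bowl B) = (8/12)(7/11) = 14/33.
Multiplying each by its prior: 1/2 · 6/55 = 3/55, 1/2 · 14/33 = 7/33; these sum to 4/15.
So P(bowl A | data) = (3/55) / (4/15) = 9/44.

0.205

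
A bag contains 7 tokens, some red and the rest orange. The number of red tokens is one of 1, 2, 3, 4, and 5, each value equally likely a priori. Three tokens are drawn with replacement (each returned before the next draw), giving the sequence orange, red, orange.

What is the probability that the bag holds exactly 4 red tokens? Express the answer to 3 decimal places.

0.189

Under each hypothesis, the probability of the observed sequence is: P(data | r = 1) = (6/7)(1/7)(6/7) = 0.10496; P(data | r = 2) = (5/7)(2/7)(5/7) = 0.14577; P(data | r = 3) = (4/7)(3/7)(4/7) = 0.13994; P(data | r = 4) = (3/7)(4/7)(3/7) = 0.10496; P(data | r = 5) = (2/7)(5/7)(2/7) = 0.058309.
The prior-weighted likelihoods are 1/5 · 0.10496 = 0.020991, 1/5 · 0.14577 = 0.029155, 1/5 · 0.13994 = 0.027988, 1/5 · 0.10496 = 0.020991, 1/5 · 0.058309 = 0.011662; with total 0.11079.
Hence P(r = 4 | data) = (0.020991) / (0.11079) = 0.18947.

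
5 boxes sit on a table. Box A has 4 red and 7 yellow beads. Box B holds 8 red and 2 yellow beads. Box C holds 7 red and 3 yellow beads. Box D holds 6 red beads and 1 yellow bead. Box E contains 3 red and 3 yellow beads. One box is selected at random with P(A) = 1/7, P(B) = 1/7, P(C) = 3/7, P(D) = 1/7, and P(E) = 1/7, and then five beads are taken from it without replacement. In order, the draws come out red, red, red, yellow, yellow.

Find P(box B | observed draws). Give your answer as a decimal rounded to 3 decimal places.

Compute the likelihood of the observed sequence for each case: P(data | box A) = (4/11)(3/10)(2/9)(7/8)(6/7) = 0.018182; P(data | box B) = (8/10)(7/9)(6/8)(2/7)(1/6) = 0.022222; P(data | box C) = (7/10)(6/9)(5/8)(3/7)(2/6) = 0.041667; P(data | box D) = (6/7)(5/6)(4/5)(1/4)(0/3) = 0; P(data | box E) = (3/6)(2/5)(1/4)(3/3)(2/2) = 0.05.
Weighting by the prior gives 1/7 · 0.018182 = 0.0025974, 1/7 · 0.022222 = 0.0031746, 3/7 · 0.041667 = 0.017857, 1/7 · 0 = 0, 1/7 · 0.05 = 0.0071429; with total 0.030772.
So P(box B | data) = (0.0031746) / (0.030772) = 0.10317.

0.103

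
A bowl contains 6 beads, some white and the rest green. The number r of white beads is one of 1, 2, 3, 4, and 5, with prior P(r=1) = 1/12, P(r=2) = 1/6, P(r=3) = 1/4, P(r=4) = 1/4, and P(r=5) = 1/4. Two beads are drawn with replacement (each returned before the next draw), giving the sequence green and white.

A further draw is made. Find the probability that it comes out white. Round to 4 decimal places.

0.5536

The likelihood of the observed sequence under each hypothesis: P(data | r = 1) = (5/6)(1/6) = 5/36; P(data | r = 2) = (4/6)(2/6) = 2/9; P(data | r = 3) = (3/6)(3/6) = 1/4; P(data | r = 4) = (2/6)(4/6) = 2/9; P(data | r = 5) = (1/6)(5/6) = 5/36.
The prior-weighted likelihoods are 1/12 · 5/36 = 5/432, 1/6 · 2/9 = 1/27, 1/4 · 1/4 = 1/16, 1/4 · 2/9 = 1/18, 1/4 · 5/36 = 5/144; with total 29/144.
The posterior is then P(r = 1 | data) = 5/87, P(r = 2 | data) = 16/87, P(r = 3 | data) = 9/29, P(r = 4 | data) = 8/29, P(r = 5 | data) = 5/29.
The predictive probability is P(white next | data) = (1/6)(5/87) + (1/3)(16/87) + (1/2)(9/29) + (2/3)(8/29) + (5/6)(5/29) = 289/522.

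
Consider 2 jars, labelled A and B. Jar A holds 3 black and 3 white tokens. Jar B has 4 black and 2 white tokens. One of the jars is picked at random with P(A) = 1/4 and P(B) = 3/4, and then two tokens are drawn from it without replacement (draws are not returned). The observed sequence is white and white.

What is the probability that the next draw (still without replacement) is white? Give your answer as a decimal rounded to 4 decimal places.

0.1250

The likelihood of the observed sequence under each hypothesis: P(data | jar A) = (3/6)(2/5) = 1/5; P(data | jar B) = (2/6)(1/5) = 1/15.
Weighting by the prior gives 1/4 · 1/5 = 1/20, 3/4 · 1/15 = 1/20; summing to 1/10.
The posterior is then P(jar A | data) = 1/2, P(jar B | data) = 1/2.
So P(white next | data) = Σ P(white next | H) P(H | data) = (1/4)(1/2) + (0)(1/2) = 1/8.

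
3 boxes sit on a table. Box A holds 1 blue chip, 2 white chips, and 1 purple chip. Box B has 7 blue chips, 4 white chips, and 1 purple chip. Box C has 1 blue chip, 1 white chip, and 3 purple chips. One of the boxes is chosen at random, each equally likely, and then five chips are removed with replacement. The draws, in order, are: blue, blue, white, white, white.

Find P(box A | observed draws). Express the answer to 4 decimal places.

0.3768

Under each hypothesis, the probability of the observed sequence is: P(data | box A) = (1/4)(1/4)(2/4)(2/4)(2/4) = 0.0078125; P(data | box B) = (7/12)(7/12)(4/12)(4/12)(4/12) = 0.012603; P(data | box C) = (1/5)(1/5)(1/5)(1/5)(1/5) = 0.00032.
The prior-weighted likelihoods are 1/3 · 0.0078125 = 0.0026042, 1/3 · 0.012603 = 0.004201, 1/3 · 0.00032 = 0.00010667; summing to 0.0069118.
Hence P(box A | data) = (0.0026042) / (0.0069118) = 0.37677.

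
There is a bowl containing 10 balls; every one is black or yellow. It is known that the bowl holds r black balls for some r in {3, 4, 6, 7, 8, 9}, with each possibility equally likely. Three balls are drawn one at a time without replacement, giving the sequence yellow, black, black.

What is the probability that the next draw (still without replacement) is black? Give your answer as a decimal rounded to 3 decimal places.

Compute the likelihood of the observed sequence for each case: P(data | r = 3) = (7/10)(3/9)(2/8) = 7/120; P(data | r = 4) = (6/10)(4/9)(3/8) = 1/10; P(data | r = 6) = (4/10)(6/9)(5/8) = 1/6; P(data | r = 7) = (3/10)(7/9)(6/8) = 7/40; P(data | r = 8) = (2/10)(8/9)(7/8) = 7/45; P(data | r = 9) = (1/10)(9/9)(8/8) = 1/10.
The prior-weighted likelihoods are 1/6 · 7/120 = 7/720, 1/6 · 1/10 = 1/60, 1/6 · 1/6 = 1/36, 1/6 · 7/40 = 7/240, 1/6 · 7/45 = 7/270, 1/6 · 1/10 = 1/60; with total 17/135.
Dividing through by the total gives posterior P(r = 3 | data) = 21/272, P(r = 4 | data) = 9/68, P(r = 6 | data) = 15/68, P(r = 7 | data) = 63/272, P(r = 8 | data) = 7/34, P(r = 9 | data) = 9/68.
The predictive probability is P(black next | data) = (1/7)(21/272) + (2/7)(9/68) + (4/7)(15/68) + (5/7)(63/272) + (6/7)(7/34) + (1)(9/68) = 309/476.

0.649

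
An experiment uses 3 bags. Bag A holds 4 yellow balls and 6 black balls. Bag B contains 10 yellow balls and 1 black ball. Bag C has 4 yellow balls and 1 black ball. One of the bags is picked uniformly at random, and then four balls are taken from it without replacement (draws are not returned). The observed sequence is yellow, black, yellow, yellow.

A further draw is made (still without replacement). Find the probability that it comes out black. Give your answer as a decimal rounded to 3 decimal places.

0.075

For each hypothesis, P(data | H) works out to: P(data | bag A) = (4/10)(6/9)(3/8)(2/7) = 1/35; P(data | bag B) = (10/11)(1/10)(9/9)(8/8) = 1/11; P(data | bag C) = (4/5)(1/4)(3/3)(2/2) = 1/5.
Weighting by the prior gives 1/3 · 1/35 = 1/105, 1/3 · 1/11 = 1/33, 1/3 · 1/5 = 1/15; summing to 41/385.
Dividing through by the total gives posterior P(bag A | data) = 11/123, P(bag B | data) = 35/123, P(bag C | data) = 77/123.
So P(black next | data) = Σ P(black next | H) P(H | data) = (5/6)(11/123) + (0)(35/123) + (0)(77/123) = 55/738.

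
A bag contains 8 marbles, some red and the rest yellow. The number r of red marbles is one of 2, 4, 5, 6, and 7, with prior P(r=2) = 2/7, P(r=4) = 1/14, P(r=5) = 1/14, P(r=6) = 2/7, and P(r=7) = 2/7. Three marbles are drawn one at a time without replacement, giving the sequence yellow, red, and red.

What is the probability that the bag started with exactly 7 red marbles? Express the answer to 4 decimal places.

Under each hypothesis, the probability of the observed sequence is: P(data | r = 2) = (6/8)(2/7)(1/6) = 1/28; P(data | r = 4) = (4/8)(4/7)(3/6) = 1/7; P(data | r = 5) = (3/8)(5/7)(4/6) = 5/28; P(data | r = 6) = (2/8)(6/7)(5/6) = 5/28; P(data | r = 7) = (1/8)(7/7)(6/6) = 1/8.
Weighting by the prior gives 2/7 · 1/28 = 1/98, 1/14 · 1/7 = 1/98, 1/14 · 5/28 = 5/392, 2/7 · 5/28 = 5/98, 2/7 · 1/8 = 1/28; these sum to 47/392.
By Bayes' rule, P(r = 7 | data) = (1/28) / (47/392) = 14/47.

0.2979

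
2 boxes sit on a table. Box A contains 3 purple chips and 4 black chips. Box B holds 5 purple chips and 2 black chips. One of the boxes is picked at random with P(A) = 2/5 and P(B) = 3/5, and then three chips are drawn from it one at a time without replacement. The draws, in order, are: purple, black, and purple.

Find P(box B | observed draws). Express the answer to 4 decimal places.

Under each hypothesis, the probability of the observed sequence is: P(data | box A) = (3/7)(4/6)(2/5) = 4/35; P(data | box B) = (5/7)(2/6)(4/5) = 4/21.
The prior-weighted likelihoods are 2/5 · 4/35 = 8/175, 3/5 · 4/21 = 4/35; with total 4/25.
By Bayes' rule, P(box B | data) = (4/35) / (4/25) = 5/7.

0.7143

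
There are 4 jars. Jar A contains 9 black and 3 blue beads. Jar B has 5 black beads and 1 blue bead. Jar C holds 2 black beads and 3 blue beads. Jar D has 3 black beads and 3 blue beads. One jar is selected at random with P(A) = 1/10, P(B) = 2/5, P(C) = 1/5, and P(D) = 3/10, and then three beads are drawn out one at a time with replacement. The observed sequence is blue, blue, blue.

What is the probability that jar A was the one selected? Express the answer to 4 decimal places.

For each hypothesis, P(data | H) works out to: P(data | jar A) = (3/12)(3/12)(3/12) = 0.015625; P(data | jar B) = (1/6)(1/6)(1/6) = 0.0046296; P(data | jar C) = (3/5)(3/5)(3/5) = 0.216; P(data | jar D) = (3/6)(3/6)(3/6) = 0.125.
The prior-weighted likelihoods are 1/10 · 0.015625 = 0.0015625, 2/5 · 0.0046296 = 0.0018519, 1/5 · 0.216 = 0.0432, 3/10 · 0.125 = 0.0375; summing to 0.084114.
Therefore the posterior P(jar A | data) = (0.0015625) / (0.084114) = 0.018576.

0.0186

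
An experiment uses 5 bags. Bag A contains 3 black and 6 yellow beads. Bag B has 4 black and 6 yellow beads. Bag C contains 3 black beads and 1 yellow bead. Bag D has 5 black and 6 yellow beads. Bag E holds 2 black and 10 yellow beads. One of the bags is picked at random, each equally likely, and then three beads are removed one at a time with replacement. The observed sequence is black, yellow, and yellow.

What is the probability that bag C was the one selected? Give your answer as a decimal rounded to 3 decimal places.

0.079

Compute the likelihood of the observed sequence for each case: P(data | bag A) = (3/9)(6/9)(6/9) = 0.14815; P(data | bag B) = (4/10)(6/10)(6/10) = 0.144; P(data | bag C) = (3/4)(1/4)(1/4) = 0.046875; P(data | bag D) = (5/11)(6/11)(6/11) = 0.13524; P(data | bag E) = (2/12)(10/12)(10/12) = 0.11574.
The prior-weighted likelihoods are 1/5 · 0.14815 = 0.02963, 1/5 · 0.144 = 0.0288, 1/5 · 0.046875 = 0.009375, 1/5 · 0.13524 = 0.027047, 1/5 · 0.11574 = 0.023148; with total 0.118.
By Bayes' rule, P(bag C | data) = (0.009375) / (0.118) = 0.079449.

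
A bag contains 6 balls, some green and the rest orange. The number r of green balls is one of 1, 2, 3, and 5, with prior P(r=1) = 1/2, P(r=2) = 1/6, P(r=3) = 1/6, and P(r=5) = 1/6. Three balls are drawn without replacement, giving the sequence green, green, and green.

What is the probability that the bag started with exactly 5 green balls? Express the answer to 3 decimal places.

Under each hypothesis, the probability of the observed sequence is: P(data | r = 1) = (1/6)(0/5) = 0; P(data | r = 2) = (2/6)(1/5)(0/4) = 0; P(data | r = 3) = (3/6)(2/5)(1/4) = 1/20; P(data | r = 5) = (5/6)(4/5)(3/4) = 1/2.
Weighting by the prior gives 1/2 · 0 = 0, 1/6 · 0 = 0, 1/6 · 1/20 = 1/120, 1/6 · 1/2 = 1/12; these sum to 11/120.
Hence P(r = 5 | data) = (1/12) / (11/120) = 10/11.

0.909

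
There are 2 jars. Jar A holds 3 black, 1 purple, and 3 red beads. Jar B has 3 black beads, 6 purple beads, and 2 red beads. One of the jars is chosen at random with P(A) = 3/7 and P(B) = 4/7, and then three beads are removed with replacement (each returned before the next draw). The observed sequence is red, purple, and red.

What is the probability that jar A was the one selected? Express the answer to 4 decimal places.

The likelihood of the observed sequence under each hypothesis: P(data | jar A) = (3/7)(1/7)(3/7) = 0.026239; P(data | jar B) = (2/11)(6/11)(2/11) = 0.018032.
Weighting by the prior gives 3/7 · 0.026239 = 0.011245, 4/7 · 0.018032 = 0.010304; these sum to 0.021549.
Therefore the posterior P(jar A | data) = (0.011245) / (0.021549) = 0.52185.

0.5218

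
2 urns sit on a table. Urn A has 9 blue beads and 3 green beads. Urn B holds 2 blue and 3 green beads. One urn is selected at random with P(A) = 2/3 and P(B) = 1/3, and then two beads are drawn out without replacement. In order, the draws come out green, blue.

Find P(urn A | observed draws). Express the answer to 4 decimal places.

0.5769

The likelihood of the observed sequence under each hypothesis: P(data | urn A) = (3/12)(9/11) = 9/44; P(data | urn B) = (3/5)(2/4) = 3/10.
The prior-weighted likelihoods are 2/3 · 9/44 = 3/22, 1/3 · 3/10 = 1/10; these sum to 13/55.
By Bayes' rule, P(urn A | data) = (3/22) / (13/55) = 15/26.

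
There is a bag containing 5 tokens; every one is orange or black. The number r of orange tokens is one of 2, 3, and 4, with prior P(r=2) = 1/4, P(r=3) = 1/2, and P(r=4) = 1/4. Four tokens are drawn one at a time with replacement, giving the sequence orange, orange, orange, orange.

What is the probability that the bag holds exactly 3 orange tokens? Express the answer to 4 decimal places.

The likelihood of the observed sequence under each hypothesis: P(data | r = 2) = (2/5)(2/5)(2/5)(2/5) = 0.0256; P(data | r = 3) = (3/5)(3/5)(3/5)(3/5) = 0.1296; P(data | r = 4) = (4/5)(4/5)(4/5)(4/5) = 0.4096.
Weighting by the prior gives 1/4 · 0.0256 = 0.0064, 1/2 · 0.1296 = 0.0648, 1/4 · 0.4096 = 0.1024; with total 0.1736.
So P(r = 3 | data) = (0.0648) / (0.1736) = 0.37327.

0.3733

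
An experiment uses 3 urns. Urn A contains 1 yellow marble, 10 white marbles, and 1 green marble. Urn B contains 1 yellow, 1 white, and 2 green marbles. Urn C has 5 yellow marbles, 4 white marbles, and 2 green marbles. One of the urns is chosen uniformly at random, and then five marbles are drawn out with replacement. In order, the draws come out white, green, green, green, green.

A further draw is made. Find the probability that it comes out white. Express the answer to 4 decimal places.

0.2543

The likelihood of the observed sequence under each hypothesis: P(data | urn A) = (10/12)(1/12)(1/12)(1/12)(1/12) = 4.0188e-05; P(data | urn B) = (1/4)(2/4)(2/4)(2/4)(2/4) = 0.015625; P(data | urn C) = (4/11)(2/11)(2/11)(2/11)(2/11) = 0.00039739.
Multiplying each by its prior: 1/3 · 4.0188e-05 = 1.3396e-05, 1/3 · 0.015625 = 0.0052083, 1/3 · 0.00039739 = 0.00013246; summing to 0.0053542.
The posterior is then P(urn A | data) = 0.0025019, P(urn B | data) = 0.97276, P(urn C | data) = 0.02474.
The predictive probability is P(white next | data) = (5/6)(0.0025019) + (1/4)(0.97276) + (4/11)(0.02474) = 0.25427.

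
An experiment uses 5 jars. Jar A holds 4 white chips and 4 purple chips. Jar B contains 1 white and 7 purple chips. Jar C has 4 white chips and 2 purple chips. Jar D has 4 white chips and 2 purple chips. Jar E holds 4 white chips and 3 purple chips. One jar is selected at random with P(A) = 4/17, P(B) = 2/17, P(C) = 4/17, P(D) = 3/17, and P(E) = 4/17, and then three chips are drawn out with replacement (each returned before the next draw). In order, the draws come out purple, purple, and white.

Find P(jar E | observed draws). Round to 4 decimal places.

0.2576

Compute the likelihood of the observed sequence for each case: P(data | jar A) = (4/8)(4/8)(4/8) = 0.125; P(data | jar B) = (7/8)(7/8)(1/8) = 0.095703; P(data | jar C) = (2/6)(2/6)(4/6) = 0.074074; P(data | jar D) = (2/6)(2/6)(4/6) = 0.074074; P(data | jar E) = (3/7)(3/7)(4/7) = 0.10496.
Weighting by the prior gives 4/17 · 0.125 = 0.029412, 2/17 · 0.095703 = 0.011259, 4/17 · 0.074074 = 0.017429, 3/17 · 0.074074 = 0.013072, 4/17 · 0.10496 = 0.024696; summing to 0.095868.
Hence P(jar E | data) = (0.024696) / (0.095868) = 0.2576.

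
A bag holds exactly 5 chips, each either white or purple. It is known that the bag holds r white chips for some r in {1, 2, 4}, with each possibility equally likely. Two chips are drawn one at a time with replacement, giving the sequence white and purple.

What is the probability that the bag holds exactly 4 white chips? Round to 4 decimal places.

Under each hypothesis, the probability of the observed sequence is: P(data | r = 1) = (1/5)(4/5) = 4/25; P(data | r = 2) = (2/5)(3/5) = 6/25; P(data | r = 4) = (4/5)(1/5) = 4/25.
Multiplying each by its prior: 1/3 · 4/25 = 4/75, 1/3 · 6/25 = 2/25, 1/3 · 4/25 = 4/75; summing to 14/75.
So P(r = 4 | data) = (4/75) / (14/75) = 2/7.

0.2857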